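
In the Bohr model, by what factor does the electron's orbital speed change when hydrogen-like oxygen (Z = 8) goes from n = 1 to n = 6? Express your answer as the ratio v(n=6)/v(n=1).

1/6

v ∝ Z^1 · n^-1; with Z fixed, v ∝ n^-1.
v(n=6)/v(n=1) = (6/1)^-1 = 1/6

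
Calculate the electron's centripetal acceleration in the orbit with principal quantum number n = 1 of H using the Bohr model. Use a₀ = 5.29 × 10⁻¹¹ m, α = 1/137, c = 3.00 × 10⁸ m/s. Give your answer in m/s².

9.06 × 10²² m/s²

r = n²a₀/Z = 5.29 × 10⁻¹¹ m, v = Zαc/n = 2.19 × 10⁶ m/s
a = v²/r = (2.19 × 10⁶)² / 5.29 × 10⁻¹¹ = 9.06 × 10²² m/s²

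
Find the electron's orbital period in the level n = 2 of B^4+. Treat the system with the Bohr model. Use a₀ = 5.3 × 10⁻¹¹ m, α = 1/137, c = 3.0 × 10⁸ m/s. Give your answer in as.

r = n²a₀/Z = 2²·5.3 × 10⁻¹¹/5 = 4.2 × 10⁻¹¹ m
v = Zαc/n = 5·0.0073·3.0 × 10⁸/2 = 5.5 × 10⁶ m/s
T = 2πr/v = 4.9 × 10⁻¹⁷ s = 49 as

49 as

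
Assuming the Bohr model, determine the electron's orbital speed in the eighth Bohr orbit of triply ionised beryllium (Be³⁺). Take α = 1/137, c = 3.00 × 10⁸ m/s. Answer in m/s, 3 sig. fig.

1.09 × 10⁶ m/s

v_n = Zαc/n = 4 × 0.00730 × 3.00 × 10⁸ / 8
    = 1.09 × 10⁶ m/s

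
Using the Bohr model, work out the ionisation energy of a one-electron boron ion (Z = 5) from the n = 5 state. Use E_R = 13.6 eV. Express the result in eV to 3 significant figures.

13.6 eV

E_n = −E_R·Z²/n² = −13.6 × 5²/5² eV = -13.6 eV
Ionisation energy = −E_n = 13.6 eV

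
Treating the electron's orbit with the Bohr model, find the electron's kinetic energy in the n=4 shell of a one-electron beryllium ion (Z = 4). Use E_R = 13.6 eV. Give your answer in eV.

13.6 eV

For a Coulomb orbit the virial theorem gives K = −E_n.
E_n = −E_R·Z²/n², so K = E_R·Z²/n² = 13.6 × 4²/4² = 13.6 eV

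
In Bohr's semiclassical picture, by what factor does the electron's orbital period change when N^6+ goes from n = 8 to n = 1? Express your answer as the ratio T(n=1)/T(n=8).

1/512

T ∝ Z^-2 · n^3; with Z fixed, T ∝ n^3.
T(n=1)/T(n=8) = (1/8)^3 = 1/512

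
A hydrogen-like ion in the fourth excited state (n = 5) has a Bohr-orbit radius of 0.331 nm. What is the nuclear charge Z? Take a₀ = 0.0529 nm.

r_n = n²a₀/Z ⇒ Z = n²a₀/r = 5² × 0.0529 / 0.331 ≈ 4.00
Z = 4

4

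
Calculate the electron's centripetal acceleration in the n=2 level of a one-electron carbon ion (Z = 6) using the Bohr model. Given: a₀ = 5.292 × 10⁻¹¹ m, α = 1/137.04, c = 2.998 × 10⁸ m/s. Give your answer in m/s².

r = n²a₀/Z = 3.528 × 10⁻¹¹ m, v = Zαc/n = 6.563 × 10⁶ m/s
a = v²/r = (6.563 × 10⁶)² / 3.528 × 10⁻¹¹ = 1.221 × 10²⁴ m/s²

1.221 × 10²⁴ m/s²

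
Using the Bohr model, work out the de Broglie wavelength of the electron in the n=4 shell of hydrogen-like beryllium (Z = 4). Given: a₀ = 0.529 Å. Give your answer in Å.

3.32 Å

The Bohr quantisation condition is nλ = 2πr_n.
r_n = n²a₀/Z = 2.12 Å
λ = 2πr_n/n = 2π·2.12/4 = 3.32 Å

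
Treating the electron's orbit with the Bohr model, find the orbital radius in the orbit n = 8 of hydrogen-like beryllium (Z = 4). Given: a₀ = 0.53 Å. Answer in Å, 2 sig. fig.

8.5 Å

r_n = n²a₀/Z = 8² × 0.53 / 4
    = 64 × 0.53 / 4 = 8.5 Å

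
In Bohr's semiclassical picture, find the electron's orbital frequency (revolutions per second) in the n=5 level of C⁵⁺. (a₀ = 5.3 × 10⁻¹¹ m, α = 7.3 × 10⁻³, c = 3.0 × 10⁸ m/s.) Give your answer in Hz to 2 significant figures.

r = n²a₀/Z = 2.2 × 10⁻¹⁰ m, v = Zαc/n = 2.6 × 10⁶ m/s
f = v/(2πr) = 1.9 × 10¹⁵ Hz

1.9 × 10¹⁵ Hz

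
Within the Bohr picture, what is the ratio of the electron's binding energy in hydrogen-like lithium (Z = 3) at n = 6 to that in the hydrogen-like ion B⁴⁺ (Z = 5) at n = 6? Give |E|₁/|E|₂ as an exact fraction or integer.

|E| ∝ Z^2 · n^-2
|E|₁/|E|₂ = (3/5)^2 · (6/6)^-2 = 9/25

9/25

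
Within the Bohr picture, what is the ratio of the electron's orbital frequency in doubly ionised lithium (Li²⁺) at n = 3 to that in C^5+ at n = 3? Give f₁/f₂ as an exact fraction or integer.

f ∝ Z^2 · n^-3
f₁/f₂ = (3/6)^2 · (3/3)^-3 = 1/4

1/4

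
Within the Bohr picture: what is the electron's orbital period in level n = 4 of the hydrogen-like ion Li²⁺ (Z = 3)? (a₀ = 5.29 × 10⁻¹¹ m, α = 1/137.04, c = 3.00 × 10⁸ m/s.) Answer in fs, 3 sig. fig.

r = n²a₀/Z = 4²·5.29 × 10⁻¹¹/3 = 2.82 × 10⁻¹⁰ m
v = Zαc/n = 3·0.00730·3.00 × 10⁸/4 = 1.64 × 10⁶ m/s
T = 2πr/v = 1.08 × 10⁻¹⁵ s = 1.08 fs

1.08 fs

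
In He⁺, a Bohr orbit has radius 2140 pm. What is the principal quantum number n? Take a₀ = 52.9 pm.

r_n = n²a₀/Z ⇒ n² = rZ/a₀ = 2140 × 2 / 52.9 ≈ 80.91
n = 9

9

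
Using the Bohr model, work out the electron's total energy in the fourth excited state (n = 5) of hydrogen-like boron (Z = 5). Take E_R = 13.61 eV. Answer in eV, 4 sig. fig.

-13.61 eV

E_n = −E_R·Z²/n² = −13.61 × 5²/5² = -13.61 eV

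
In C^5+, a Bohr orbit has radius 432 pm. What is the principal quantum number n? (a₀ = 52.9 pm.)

r_n = n²a₀/Z ⇒ n² = rZ/a₀ = 432 × 6 / 52.9 ≈ 49.00
n = 7

7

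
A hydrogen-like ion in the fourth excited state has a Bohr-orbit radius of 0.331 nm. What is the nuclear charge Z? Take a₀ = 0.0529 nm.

r_n = n²a₀/Z ⇒ Z = n²a₀/r = 5² × 0.0529 / 0.331 ≈ 4.00
Z = 4

4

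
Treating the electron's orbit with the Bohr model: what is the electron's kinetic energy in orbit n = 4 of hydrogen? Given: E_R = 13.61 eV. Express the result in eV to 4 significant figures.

For a Coulomb orbit the virial theorem gives K = −E_n.
E_n = −E_R·Z²/n², so K = E_R·Z²/n² = 13.61 × 1²/4² = 0.8506 eV

0.8506 eV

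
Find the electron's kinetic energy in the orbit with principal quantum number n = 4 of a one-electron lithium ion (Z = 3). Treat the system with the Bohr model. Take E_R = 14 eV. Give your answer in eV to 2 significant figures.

For a Coulomb orbit the virial theorem gives K = −E_n.
E_n = −E_R·Z²/n², so K = E_R·Z²/n² = 14 × 3²/4² = 7.9 eV

7.9 eV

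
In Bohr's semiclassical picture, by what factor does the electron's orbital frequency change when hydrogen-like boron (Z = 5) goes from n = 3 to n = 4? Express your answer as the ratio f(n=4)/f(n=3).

27/64

f ∝ Z^2 · n^-3; with Z fixed, f ∝ n^-3.
f(n=4)/f(n=3) = (4/3)^-3 = 27/64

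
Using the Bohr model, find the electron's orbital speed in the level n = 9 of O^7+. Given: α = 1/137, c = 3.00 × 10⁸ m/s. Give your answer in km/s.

v_n = Zαc/n = 8 × 0.00730 × 3.00 × 10⁸ / 9
    = 1950 km/s

1950 km/s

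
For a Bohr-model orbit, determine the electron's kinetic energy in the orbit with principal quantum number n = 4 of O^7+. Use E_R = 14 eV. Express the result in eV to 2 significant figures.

56 eV

For a Coulomb orbit the virial theorem gives K = −E_n.
E_n = −E_R·Z²/n², so K = E_R·Z²/n² = 14 × 8²/4² = 56 eV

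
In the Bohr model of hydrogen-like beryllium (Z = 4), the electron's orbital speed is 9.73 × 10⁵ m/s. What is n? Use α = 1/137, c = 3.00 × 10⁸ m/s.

9

v_n = Zαc/n ⇒ n = Zαc/v = 4 × 0.00730 × 3.00 × 10⁸ / 9.73 × 10⁵ ≈ 9.00
n = 9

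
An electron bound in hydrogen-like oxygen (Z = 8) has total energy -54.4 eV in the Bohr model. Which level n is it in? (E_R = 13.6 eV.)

E_n = −E_R Z²/n² ⇒ n² = E_R Z²/(−E_n) = 13.6 × 8² / 54.4 ≈ 16.00
n = 4

4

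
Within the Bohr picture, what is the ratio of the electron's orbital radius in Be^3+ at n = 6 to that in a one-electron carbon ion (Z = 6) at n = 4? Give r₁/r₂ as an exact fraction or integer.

27/8

r ∝ Z^-1 · n^2
r₁/r₂ = (4/6)^-1 · (6/4)^2 = 27/8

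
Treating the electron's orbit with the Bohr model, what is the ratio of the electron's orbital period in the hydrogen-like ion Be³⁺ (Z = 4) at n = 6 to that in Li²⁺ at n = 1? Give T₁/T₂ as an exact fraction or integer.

243/2

T ∝ Z^-2 · n^3
T₁/T₂ = (4/3)^-2 · (6/1)^3 = 243/2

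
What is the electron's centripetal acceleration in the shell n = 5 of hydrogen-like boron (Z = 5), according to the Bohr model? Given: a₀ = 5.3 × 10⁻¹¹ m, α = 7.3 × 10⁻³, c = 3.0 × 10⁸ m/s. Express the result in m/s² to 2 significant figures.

1.8 × 10²² m/s²

r = n²a₀/Z = 2.6 × 10⁻¹⁰ m, v = Zαc/n = 2.2 × 10⁶ m/s
a = v²/r = (2.2 × 10⁶)² / 2.6 × 10⁻¹⁰ = 1.8 × 10²² m/s²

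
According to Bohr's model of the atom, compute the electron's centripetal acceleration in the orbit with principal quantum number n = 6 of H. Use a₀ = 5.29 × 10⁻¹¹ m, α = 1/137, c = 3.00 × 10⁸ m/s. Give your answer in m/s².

6.99 × 10¹⁹ m/s²

r = n²a₀/Z = 1.90 × 10⁻⁹ m, v = Zαc/n = 3.65 × 10⁵ m/s
a = v²/r = (3.65 × 10⁵)² / 1.90 × 10⁻⁹ = 6.99 × 10¹⁹ m/s²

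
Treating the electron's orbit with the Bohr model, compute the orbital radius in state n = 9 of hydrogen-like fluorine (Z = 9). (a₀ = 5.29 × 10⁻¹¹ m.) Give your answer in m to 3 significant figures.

r_n = n²a₀/Z = 9² × 5.29 × 10⁻¹¹ / 9
    = 81 × 5.29 × 10⁻¹¹ / 9 = 4.76 × 10⁻¹⁰ m

4.76 × 10⁻¹⁰ m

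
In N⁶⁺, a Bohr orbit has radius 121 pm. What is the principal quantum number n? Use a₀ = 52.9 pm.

r_n = n²a₀/Z ⇒ n² = rZ/a₀ = 121 × 7 / 52.9 ≈ 16.01
n = 4

4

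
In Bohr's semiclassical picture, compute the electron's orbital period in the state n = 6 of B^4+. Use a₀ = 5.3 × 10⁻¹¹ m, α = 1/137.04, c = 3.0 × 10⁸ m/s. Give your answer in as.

r = n²a₀/Z = 6²·5.3 × 10⁻¹¹/5 = 3.8 × 10⁻¹⁰ m
v = Zαc/n = 5·0.0073·3.0 × 10⁸/6 = 1.8 × 10⁶ m/s
T = 2πr/v = 1.3 × 10⁻¹⁵ s = 1300 as

1300 as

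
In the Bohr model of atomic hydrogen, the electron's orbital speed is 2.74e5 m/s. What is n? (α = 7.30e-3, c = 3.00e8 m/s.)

8

v_n = Zαc/n ⇒ n = Zαc/v = 1 × 0.00730 × 3.00e8 / 2.74e5 ≈ 7.99
n = 8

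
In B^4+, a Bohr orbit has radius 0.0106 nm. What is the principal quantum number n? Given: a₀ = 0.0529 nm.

1

r_n = n²a₀/Z ⇒ n² = rZ/a₀ = 0.0106 × 5 / 0.0529 ≈ 1.00
n = 1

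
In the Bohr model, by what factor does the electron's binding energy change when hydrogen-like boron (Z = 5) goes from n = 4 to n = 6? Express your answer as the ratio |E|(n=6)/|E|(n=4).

4/9

|E| ∝ Z^2 · n^-2; with Z fixed, |E| ∝ n^-2.
|E|(n=6)/|E|(n=4) = (6/4)^-2 = 4/9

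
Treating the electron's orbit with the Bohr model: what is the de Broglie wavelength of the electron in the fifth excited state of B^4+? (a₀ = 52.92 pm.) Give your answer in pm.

399.0 pm

The Bohr quantisation condition is nλ = 2πr_n.
r_n = n²a₀/Z = 381.0 pm
λ = 2πr_n/n = 2π·381.0/6 = 399.0 pm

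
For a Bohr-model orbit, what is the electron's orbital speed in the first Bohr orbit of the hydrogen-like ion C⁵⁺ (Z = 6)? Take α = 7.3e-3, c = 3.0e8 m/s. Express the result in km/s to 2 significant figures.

1.3e4 km/s

v_n = Zαc/n = 6 × 0.0073 × 3.0e8 / 1
    = 1.3e4 km/s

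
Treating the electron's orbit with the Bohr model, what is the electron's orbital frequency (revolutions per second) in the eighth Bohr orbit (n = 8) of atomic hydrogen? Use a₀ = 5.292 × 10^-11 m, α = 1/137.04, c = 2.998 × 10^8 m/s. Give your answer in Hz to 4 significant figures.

1.285 × 10^13 Hz

r = n²a₀/Z = 3.387 × 10^-9 m, v = Zαc/n = 2.735 × 10^5 m/s
f = v/(2πr) = 1.285 × 10^13 Hz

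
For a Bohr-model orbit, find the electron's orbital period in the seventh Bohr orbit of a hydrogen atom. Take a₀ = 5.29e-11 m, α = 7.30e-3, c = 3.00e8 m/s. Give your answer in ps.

r = n²a₀/Z = 7²·5.29e-11/1 = 2.59e-9 m
v = Zαc/n = 1·0.00730·3.00e8/7 = 3.13e5 m/s
T = 2πr/v = 5.21e-14 s = 0.0521 ps

0.0521 ps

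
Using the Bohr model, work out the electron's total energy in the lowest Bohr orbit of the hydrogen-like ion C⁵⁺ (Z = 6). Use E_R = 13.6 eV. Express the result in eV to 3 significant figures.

E_n = −E_R·Z²/n² = −13.6 × 6²/1² = -490 eV

-490 eV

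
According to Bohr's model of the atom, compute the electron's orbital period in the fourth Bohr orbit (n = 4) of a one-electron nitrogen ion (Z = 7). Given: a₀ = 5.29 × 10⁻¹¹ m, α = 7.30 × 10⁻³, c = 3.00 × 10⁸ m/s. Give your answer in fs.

0.198 fs

r = n²a₀/Z = 4²·5.29 × 10⁻¹¹/7 = 1.21 × 10⁻¹⁰ m
v = Zαc/n = 7·0.00730·3.00 × 10⁸/4 = 3.83 × 10⁶ m/s
T = 2πr/v = 1.98 × 10⁻¹⁶ s = 0.198 fs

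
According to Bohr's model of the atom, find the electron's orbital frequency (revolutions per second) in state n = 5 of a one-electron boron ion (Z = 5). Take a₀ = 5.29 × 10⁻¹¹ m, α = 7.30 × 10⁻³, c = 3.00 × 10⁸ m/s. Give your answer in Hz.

1.32 × 10¹⁵ Hz

r = n²a₀/Z = 2.64 × 10⁻¹⁰ m, v = Zαc/n = 2.19 × 10⁶ m/s
f = v/(2πr) = 1.32 × 10¹⁵ Hz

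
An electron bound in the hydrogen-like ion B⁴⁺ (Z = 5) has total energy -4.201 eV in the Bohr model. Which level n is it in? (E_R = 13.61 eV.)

E_n = −E_R Z²/n² ⇒ n² = E_R Z²/(−E_n) = 13.61 × 5² / 4.201 ≈ 80.99
n = 9

9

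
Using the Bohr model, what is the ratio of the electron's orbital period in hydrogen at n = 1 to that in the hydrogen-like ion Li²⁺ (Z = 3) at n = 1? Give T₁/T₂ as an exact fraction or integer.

9

T ∝ Z^-2 · n^3
T₁/T₂ = (1/3)^-2 · (1/1)^3 = 9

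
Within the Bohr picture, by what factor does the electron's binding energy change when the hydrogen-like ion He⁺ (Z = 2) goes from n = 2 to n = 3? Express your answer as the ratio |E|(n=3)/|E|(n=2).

|E| ∝ Z^2 · n^-2; with Z fixed, |E| ∝ n^-2.
|E|(n=3)/|E|(n=2) = (3/2)^-2 = 4/9

4/9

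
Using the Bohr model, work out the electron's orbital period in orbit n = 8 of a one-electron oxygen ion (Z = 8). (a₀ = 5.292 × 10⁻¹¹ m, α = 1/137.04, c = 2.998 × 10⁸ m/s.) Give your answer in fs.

1.216 fs

r = n²a₀/Z = 8²·5.292 × 10⁻¹¹/8 = 4.234 × 10⁻¹⁰ m
v = Zαc/n = 8·0.007297·2.998 × 10⁸/8 = 2.188 × 10⁶ m/s
T = 2πr/v = 1.216 × 10⁻¹⁵ s = 1.216 fs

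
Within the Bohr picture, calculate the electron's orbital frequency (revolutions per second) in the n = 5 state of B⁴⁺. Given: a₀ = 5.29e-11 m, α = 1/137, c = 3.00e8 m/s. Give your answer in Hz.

r = n²a₀/Z = 2.64e-10 m, v = Zαc/n = 2.19e6 m/s
f = v/(2πr) = 1.32e15 Hz

1.32e15 Hz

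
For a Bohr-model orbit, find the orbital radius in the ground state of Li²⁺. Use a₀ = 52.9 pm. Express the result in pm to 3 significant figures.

r_n = n²a₀/Z = 1² × 52.9 / 3
    = 1 × 52.9 / 3 = 17.6 pm

17.6 pm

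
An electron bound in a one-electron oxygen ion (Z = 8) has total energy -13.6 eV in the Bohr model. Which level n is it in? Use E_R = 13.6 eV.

8

E_n = −E_R Z²/n² ⇒ n² = E_R Z²/(−E_n) = 13.6 × 8² / 13.6 ≈ 64.00
n = 8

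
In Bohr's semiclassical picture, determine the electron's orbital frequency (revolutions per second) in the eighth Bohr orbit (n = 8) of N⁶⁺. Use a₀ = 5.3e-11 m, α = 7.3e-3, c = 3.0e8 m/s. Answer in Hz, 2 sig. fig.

6.3e14 Hz

r = n²a₀/Z = 4.8e-10 m, v = Zαc/n = 1.9e6 m/s
f = v/(2πr) = 6.3e14 Hz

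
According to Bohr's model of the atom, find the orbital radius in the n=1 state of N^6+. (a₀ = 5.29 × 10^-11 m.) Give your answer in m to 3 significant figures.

r_n = n²a₀/Z = 1² × 5.29 × 10^-11 / 7
    = 1 × 5.29 × 10^-11 / 7 = 7.56 × 10^-12 m

7.56 × 10^-12 m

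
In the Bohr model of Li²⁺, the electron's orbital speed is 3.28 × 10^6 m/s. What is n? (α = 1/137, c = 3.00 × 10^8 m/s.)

2

v_n = Zαc/n ⇒ n = Zαc/v = 3 × 0.00730 × 3.00 × 10^8 / 3.28 × 10^6 ≈ 2.00
n = 2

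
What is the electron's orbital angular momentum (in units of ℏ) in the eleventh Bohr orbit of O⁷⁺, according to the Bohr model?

11

L_n = nℏ, so L/ℏ = n = 11.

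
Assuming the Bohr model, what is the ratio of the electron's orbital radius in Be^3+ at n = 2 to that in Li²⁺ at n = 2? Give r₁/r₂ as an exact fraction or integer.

3/4

r ∝ Z^-1 · n^2
r₁/r₂ = (4/3)^-1 · (2/2)^2 = 3/4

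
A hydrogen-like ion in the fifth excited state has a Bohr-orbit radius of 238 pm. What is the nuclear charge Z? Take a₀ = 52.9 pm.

8

r_n = n²a₀/Z ⇒ Z = n²a₀/r = 6² × 52.9 / 238 ≈ 8.00
Z = 8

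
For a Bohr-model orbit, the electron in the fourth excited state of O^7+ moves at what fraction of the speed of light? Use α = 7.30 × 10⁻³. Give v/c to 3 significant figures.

0.0117

v_n = Zαc/n, so v/c = Zα/n = 8 × 0.00730 / 5 = 0.0117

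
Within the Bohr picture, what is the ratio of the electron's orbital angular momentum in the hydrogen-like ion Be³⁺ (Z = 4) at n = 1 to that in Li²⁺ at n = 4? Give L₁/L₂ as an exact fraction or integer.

1/4

L = nℏ is independent of Z.
L₁/L₂ = n₁/n₂ = 1/4 = 1/4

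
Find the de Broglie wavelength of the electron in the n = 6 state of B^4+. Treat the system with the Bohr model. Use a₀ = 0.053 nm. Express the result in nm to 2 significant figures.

The Bohr quantisation condition is nλ = 2πr_n.
r_n = n²a₀/Z = 0.38 nm
λ = 2πr_n/n = 2π·0.38/6 = 0.40 nm

0.40 nm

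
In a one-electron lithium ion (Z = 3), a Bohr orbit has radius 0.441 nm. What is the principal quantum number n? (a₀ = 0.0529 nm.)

r_n = n²a₀/Z ⇒ n² = rZ/a₀ = 0.441 × 3 / 0.0529 ≈ 25.01
n = 5

5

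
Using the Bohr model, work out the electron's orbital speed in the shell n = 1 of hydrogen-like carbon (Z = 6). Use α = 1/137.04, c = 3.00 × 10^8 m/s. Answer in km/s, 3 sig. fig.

1.31 × 10^4 km/s

v_n = Zαc/n = 6 × 0.00730 × 3.00 × 10^8 / 1
    = 1.31 × 10^4 km/s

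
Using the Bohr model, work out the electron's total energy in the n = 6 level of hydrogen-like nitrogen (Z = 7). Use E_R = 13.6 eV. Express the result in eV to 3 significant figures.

E_n = −E_R·Z²/n² = −13.6 × 7²/6² = -18.5 eV

-18.5 eV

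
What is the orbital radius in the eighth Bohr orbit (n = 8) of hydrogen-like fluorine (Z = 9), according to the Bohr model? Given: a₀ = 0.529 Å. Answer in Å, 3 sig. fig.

3.76 Å

r_n = n²a₀/Z = 8² × 0.529 / 9
    = 64 × 0.529 / 9 = 3.76 Å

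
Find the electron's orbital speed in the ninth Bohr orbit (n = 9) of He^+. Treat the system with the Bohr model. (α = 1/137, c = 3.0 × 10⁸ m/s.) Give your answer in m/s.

4.9 × 10⁵ m/s

v_n = Zαc/n = 2 × 0.0073 × 3.0 × 10⁸ / 9
    = 4.9 × 10⁵ m/s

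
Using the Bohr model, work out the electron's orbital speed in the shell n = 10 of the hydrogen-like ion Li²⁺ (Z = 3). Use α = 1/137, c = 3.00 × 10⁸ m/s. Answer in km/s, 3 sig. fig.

657 km/s

v_n = Zαc/n = 3 × 0.00730 × 3.00 × 10⁸ / 10
    = 657 km/s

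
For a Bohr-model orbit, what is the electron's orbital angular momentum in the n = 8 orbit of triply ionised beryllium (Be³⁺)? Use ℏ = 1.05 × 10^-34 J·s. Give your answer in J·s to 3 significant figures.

L_n = nℏ = 8 × 1.05 × 10^-34 = 8.40 × 10^-34 J·s

8.40 × 10^-34 J·s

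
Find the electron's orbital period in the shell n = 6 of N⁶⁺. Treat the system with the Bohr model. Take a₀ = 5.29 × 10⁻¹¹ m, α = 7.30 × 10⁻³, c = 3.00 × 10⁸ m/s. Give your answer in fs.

r = n²a₀/Z = 6²·5.29 × 10⁻¹¹/7 = 2.72 × 10⁻¹⁰ m
v = Zαc/n = 7·0.00730·3.00 × 10⁸/6 = 2.56 × 10⁶ m/s
T = 2πr/v = 6.69 × 10⁻¹⁶ s = 0.669 fs

0.669 fs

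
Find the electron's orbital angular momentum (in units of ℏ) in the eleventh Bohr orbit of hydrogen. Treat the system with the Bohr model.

L_n = nℏ, so L/ℏ = n = 11.

11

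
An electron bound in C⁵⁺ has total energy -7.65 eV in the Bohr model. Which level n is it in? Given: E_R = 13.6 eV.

E_n = −E_R Z²/n² ⇒ n² = E_R Z²/(−E_n) = 13.6 × 6² / 7.65 ≈ 64.00
n = 8

8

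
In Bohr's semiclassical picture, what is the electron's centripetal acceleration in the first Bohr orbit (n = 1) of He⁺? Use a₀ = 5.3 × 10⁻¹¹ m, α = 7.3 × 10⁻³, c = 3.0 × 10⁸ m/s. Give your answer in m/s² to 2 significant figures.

r = n²a₀/Z = 2.6 × 10⁻¹¹ m, v = Zαc/n = 4.4 × 10⁶ m/s
a = v²/r = (4.4 × 10⁶)² / 2.6 × 10⁻¹¹ = 7.2 × 10²³ m/s²

7.2 × 10²³ m/s²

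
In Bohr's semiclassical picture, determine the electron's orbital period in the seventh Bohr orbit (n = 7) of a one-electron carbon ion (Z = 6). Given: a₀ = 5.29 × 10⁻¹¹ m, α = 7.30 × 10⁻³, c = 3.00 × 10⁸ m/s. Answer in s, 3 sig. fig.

r = n²a₀/Z = 7²·5.29 × 10⁻¹¹/6 = 4.32 × 10⁻¹⁰ m
v = Zαc/n = 6·0.00730·3.00 × 10⁸/7 = 1.88 × 10⁶ m/s
T = 2πr/v = 1.45 × 10⁻¹⁵ s

1.45 × 10⁻¹⁵ s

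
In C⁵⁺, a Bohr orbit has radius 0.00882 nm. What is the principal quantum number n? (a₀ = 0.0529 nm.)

r_n = n²a₀/Z ⇒ n² = rZ/a₀ = 0.00882 × 6 / 0.0529 ≈ 1.00
n = 1

1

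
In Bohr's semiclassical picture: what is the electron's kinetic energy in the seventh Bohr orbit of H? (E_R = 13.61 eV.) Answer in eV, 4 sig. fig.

For a Coulomb orbit the virial theorem gives K = −E_n.
E_n = −E_R·Z²/n², so K = E_R·Z²/n² = 13.61 × 1²/7² = 0.2778 eV

0.2778 eV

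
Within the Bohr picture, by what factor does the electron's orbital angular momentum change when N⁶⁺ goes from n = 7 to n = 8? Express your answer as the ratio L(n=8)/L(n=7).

8/7

L = nℏ depends only on n, so L ∝ n.
L(n=8)/L(n=7) = (8/7)^1 = 8/7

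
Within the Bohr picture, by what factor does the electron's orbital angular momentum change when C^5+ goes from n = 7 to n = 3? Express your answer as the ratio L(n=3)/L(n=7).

3/7

L = nℏ depends only on n, so L ∝ n.
L(n=3)/L(n=7) = (3/7)^1 = 3/7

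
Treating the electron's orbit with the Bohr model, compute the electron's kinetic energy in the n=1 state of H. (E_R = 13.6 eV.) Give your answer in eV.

13.6 eV

For a Coulomb orbit the virial theorem gives K = −E_n.
E_n = −E_R·Z²/n², so K = E_R·Z²/n² = 13.6 × 1²/1² = 13.6 eV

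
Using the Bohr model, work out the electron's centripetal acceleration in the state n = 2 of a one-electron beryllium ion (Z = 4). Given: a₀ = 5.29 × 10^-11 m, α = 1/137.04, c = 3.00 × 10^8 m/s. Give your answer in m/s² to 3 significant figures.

3.62 × 10^23 m/s²

r = n²a₀/Z = 5.29 × 10^-11 m, v = Zαc/n = 4.38 × 10^6 m/s
a = v²/r = (4.38 × 10^6)² / 5.29 × 10^-11 = 3.62 × 10^23 m/s²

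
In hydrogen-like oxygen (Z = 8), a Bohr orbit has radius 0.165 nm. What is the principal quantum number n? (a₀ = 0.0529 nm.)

5

r_n = n²a₀/Z ⇒ n² = rZ/a₀ = 0.165 × 8 / 0.0529 ≈ 24.95
n = 5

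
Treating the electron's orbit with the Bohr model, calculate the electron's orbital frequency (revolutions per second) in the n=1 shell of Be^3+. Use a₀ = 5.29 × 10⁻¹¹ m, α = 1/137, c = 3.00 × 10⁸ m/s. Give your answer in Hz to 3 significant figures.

r = n²a₀/Z = 1.32 × 10⁻¹¹ m, v = Zαc/n = 8.76 × 10⁶ m/s
f = v/(2πr) = 1.05 × 10¹⁷ Hz

1.05 × 10¹⁷ Hz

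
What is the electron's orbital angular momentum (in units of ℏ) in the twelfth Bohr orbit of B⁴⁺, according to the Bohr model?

L_n = nℏ, so L/ℏ = n = 12.

12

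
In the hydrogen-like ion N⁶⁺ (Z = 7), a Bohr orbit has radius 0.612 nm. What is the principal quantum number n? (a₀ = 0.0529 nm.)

9

r_n = n²a₀/Z ⇒ n² = rZ/a₀ = 0.612 × 7 / 0.0529 ≈ 80.98
n = 9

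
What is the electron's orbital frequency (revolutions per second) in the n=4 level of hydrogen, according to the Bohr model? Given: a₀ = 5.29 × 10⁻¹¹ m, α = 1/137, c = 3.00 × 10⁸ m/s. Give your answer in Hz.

1.03 × 10¹⁴ Hz

r = n²a₀/Z = 8.46 × 10⁻¹⁰ m, v = Zαc/n = 5.47 × 10⁵ m/s
f = v/(2πr) = 1.03 × 10¹⁴ Hz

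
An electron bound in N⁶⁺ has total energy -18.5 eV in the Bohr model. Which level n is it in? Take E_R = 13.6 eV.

6

E_n = −E_R Z²/n² ⇒ n² = E_R Z²/(−E_n) = 13.6 × 7² / 18.5 ≈ 36.02
n = 6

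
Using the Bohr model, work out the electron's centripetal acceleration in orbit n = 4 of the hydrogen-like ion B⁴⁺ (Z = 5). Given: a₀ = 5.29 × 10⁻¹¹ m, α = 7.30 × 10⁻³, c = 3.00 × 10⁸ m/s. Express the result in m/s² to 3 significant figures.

4.43 × 10²² m/s²

r = n²a₀/Z = 1.69 × 10⁻¹⁰ m, v = Zαc/n = 2.74 × 10⁶ m/s
a = v²/r = (2.74 × 10⁶)² / 1.69 × 10⁻¹⁰ = 4.43 × 10²² m/s²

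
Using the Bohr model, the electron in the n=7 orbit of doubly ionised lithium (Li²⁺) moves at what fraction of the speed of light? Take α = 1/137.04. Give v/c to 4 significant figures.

0.003127

v_n = Zαc/n, so v/c = Zα/n = 3 × 0.007297 / 7 = 0.003127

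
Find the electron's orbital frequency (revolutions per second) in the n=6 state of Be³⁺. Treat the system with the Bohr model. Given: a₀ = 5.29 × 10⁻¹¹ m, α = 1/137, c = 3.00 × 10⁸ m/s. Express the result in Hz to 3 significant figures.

4.88 × 10¹⁴ Hz

r = n²a₀/Z = 4.76 × 10⁻¹⁰ m, v = Zαc/n = 1.46 × 10⁶ m/s
f = v/(2πr) = 4.88 × 10¹⁴ Hz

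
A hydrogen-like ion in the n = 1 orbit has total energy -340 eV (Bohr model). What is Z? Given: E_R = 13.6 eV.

5

E_n = −E_R Z²/n² ⇒ Z² = −E_n n²/E_R = 340 × 1² / 13.6 ≈ 25.00
Z = 5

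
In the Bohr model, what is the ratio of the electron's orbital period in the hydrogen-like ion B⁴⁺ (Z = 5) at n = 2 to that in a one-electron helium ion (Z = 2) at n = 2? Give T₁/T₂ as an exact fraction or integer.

T ∝ Z^-2 · n^3
T₁/T₂ = (5/2)^-2 · (2/2)^3 = 4/25

4/25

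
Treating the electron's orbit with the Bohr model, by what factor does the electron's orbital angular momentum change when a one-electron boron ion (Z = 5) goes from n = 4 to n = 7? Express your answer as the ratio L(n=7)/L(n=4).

L = nℏ depends only on n, so L ∝ n.
L(n=7)/L(n=4) = (7/4)^1 = 7/4

7/4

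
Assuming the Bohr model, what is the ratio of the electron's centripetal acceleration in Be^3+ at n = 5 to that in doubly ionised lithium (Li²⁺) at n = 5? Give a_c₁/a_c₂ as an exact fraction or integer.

64/27

a_c ∝ Z^3 · n^-4
a_c₁/a_c₂ = (4/3)^3 · (5/5)^-4 = 64/27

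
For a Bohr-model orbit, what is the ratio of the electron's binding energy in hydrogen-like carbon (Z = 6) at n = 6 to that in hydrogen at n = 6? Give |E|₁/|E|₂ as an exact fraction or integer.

36

|E| ∝ Z^2 · n^-2
|E|₁/|E|₂ = (6/1)^2 · (6/6)^-2 = 36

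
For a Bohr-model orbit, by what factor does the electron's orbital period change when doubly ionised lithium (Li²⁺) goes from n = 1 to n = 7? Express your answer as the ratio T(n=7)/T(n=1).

T ∝ Z^-2 · n^3; with Z fixed, T ∝ n^3.
T(n=7)/T(n=1) = (7/1)^3 = 343

343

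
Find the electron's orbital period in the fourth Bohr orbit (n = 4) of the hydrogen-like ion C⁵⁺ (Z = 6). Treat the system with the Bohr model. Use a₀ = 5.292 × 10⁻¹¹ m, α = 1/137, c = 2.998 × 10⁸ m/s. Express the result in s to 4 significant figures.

2.701 × 10⁻¹⁶ s

r = n²a₀/Z = 4²·5.292 × 10⁻¹¹/6 = 1.411 × 10⁻¹⁰ m
v = Zαc/n = 6·0.007299·2.998 × 10⁸/4 = 3.282 × 10⁶ m/s
T = 2πr/v = 2.701 × 10⁻¹⁶ s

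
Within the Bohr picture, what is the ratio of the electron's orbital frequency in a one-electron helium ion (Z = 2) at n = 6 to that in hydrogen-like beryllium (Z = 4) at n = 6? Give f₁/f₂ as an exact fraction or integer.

1/4

f ∝ Z^2 · n^-3
f₁/f₂ = (2/4)^2 · (6/6)^-3 = 1/4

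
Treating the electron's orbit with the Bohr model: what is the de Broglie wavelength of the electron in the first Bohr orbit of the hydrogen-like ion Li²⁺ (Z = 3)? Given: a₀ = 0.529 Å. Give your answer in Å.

1.11 Å

The Bohr quantisation condition is nλ = 2πr_n.
r_n = n²a₀/Z = 0.176 Å
λ = 2πr_n/n = 2π·0.176/1 = 1.11 Å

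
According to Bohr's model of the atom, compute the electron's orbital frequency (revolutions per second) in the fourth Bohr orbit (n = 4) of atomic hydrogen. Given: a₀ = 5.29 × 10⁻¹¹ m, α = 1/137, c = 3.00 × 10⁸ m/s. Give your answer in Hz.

r = n²a₀/Z = 8.46 × 10⁻¹⁰ m, v = Zαc/n = 5.47 × 10⁵ m/s
f = v/(2πr) = 1.03 × 10¹⁴ Hz

1.03 × 10¹⁴ Hz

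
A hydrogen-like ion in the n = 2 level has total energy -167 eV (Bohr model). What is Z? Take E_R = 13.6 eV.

E_n = −E_R Z²/n² ⇒ Z² = −E_n n²/E_R = 167 × 2² / 13.6 ≈ 49.12
Z = 7

7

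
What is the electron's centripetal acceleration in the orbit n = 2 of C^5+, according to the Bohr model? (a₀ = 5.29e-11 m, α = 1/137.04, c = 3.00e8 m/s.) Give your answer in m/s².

1.22e24 m/s²

r = n²a₀/Z = 3.53e-11 m, v = Zαc/n = 6.57e6 m/s
a = v²/r = (6.57e6)² / 3.53e-11 = 1.22e24 m/s²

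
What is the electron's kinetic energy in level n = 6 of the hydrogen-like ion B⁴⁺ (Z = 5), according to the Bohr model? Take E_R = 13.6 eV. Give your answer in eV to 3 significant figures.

9.44 eV

For a Coulomb orbit the virial theorem gives K = −E_n.
E_n = −E_R·Z²/n², so K = E_R·Z²/n² = 13.6 × 5²/6² = 9.44 eV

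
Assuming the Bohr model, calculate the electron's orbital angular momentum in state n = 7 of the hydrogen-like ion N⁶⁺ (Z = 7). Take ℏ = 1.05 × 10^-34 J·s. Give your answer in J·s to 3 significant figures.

L_n = nℏ = 7 × 1.05 × 10^-34 = 7.35 × 10^-34 J·s

7.35 × 10^-34 J·s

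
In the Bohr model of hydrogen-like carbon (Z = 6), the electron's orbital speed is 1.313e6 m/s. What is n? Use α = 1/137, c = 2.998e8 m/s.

10

v_n = Zαc/n ⇒ n = Zαc/v = 6 × 0.007299 × 2.998e8 / 1.313e6 ≈ 10.00
n = 10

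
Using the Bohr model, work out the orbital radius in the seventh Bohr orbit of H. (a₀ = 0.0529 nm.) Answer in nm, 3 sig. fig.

r_n = n²a₀/Z = 7² × 0.0529 / 1
    = 49 × 0.0529 / 1 = 2.59 nm

2.59 nm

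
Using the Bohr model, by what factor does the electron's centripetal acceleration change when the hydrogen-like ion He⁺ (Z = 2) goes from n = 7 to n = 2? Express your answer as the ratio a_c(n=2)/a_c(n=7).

a_c ∝ Z^3 · n^-4; with Z fixed, a_c ∝ n^-4.
a_c(n=2)/a_c(n=7) = (2/7)^-4 = 2401/16

2401/16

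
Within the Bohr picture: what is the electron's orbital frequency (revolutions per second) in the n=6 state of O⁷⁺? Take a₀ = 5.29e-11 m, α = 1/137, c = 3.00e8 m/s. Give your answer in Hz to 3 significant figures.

r = n²a₀/Z = 2.38e-10 m, v = Zαc/n = 2.92e6 m/s
f = v/(2πr) = 1.95e15 Hz

1.95e15 Hz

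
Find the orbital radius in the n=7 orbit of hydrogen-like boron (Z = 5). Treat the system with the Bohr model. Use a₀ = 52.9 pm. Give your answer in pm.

518 pm

r_n = n²a₀/Z = 7² × 52.9 / 5
    = 49 × 52.9 / 5 = 518 pm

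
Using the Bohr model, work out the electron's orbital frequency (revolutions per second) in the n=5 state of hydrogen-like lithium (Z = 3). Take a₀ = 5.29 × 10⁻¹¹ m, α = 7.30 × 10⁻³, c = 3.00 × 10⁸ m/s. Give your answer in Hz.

4.74 × 10¹⁴ Hz

r = n²a₀/Z = 4.41 × 10⁻¹⁰ m, v = Zαc/n = 1.31 × 10⁶ m/s
f = v/(2πr) = 4.74 × 10¹⁴ Hz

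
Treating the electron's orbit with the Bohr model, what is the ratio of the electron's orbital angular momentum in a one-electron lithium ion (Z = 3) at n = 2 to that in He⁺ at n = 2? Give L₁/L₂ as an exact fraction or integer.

1

L = nℏ is independent of Z.
L₁/L₂ = n₁/n₂ = 2/2 = 1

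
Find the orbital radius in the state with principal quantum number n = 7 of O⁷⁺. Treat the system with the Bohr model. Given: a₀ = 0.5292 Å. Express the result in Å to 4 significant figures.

r_n = n²a₀/Z = 7² × 0.5292 / 8
    = 49 × 0.5292 / 8 = 3.241 Å

3.241 Å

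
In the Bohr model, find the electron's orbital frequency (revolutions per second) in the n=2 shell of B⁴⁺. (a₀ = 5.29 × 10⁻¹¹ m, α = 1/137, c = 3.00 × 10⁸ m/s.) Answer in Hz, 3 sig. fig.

2.06 × 10¹⁶ Hz

r = n²a₀/Z = 4.23 × 10⁻¹¹ m, v = Zαc/n = 5.47 × 10⁶ m/s
f = v/(2πr) = 2.06 × 10¹⁶ Hz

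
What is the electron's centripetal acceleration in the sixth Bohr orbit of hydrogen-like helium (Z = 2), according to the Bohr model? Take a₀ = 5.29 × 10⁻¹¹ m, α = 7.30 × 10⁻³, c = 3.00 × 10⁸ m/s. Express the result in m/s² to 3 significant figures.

r = n²a₀/Z = 9.52 × 10⁻¹⁰ m, v = Zαc/n = 7.30 × 10⁵ m/s
a = v²/r = (7.30 × 10⁵)² / 9.52 × 10⁻¹⁰ = 5.60 × 10²⁰ m/s²

5.60 × 10²⁰ m/s²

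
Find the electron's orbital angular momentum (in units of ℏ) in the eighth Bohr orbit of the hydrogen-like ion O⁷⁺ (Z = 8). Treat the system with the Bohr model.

8

L_n = nℏ, so L/ℏ = n = 8.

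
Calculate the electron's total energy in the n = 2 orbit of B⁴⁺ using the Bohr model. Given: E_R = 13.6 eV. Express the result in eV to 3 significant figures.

E_n = −E_R·Z²/n² = −13.6 × 5²/2² = -85.0 eV

-85.0 eV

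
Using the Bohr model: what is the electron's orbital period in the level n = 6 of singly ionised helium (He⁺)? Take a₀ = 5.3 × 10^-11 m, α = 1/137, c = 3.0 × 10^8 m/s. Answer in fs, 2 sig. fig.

r = n²a₀/Z = 6²·5.3 × 10^-11/2 = 9.5 × 10^-10 m
v = Zαc/n = 2·0.0073·3.0 × 10^8/6 = 7.3 × 10^5 m/s
T = 2πr/v = 8.2 × 10^-15 s = 8.2 fs

8.2 fs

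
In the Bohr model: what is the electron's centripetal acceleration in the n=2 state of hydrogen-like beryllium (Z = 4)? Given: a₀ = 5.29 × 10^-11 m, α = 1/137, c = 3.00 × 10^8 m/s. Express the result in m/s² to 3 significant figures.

3.63 × 10^23 m/s²

r = n²a₀/Z = 5.29 × 10^-11 m, v = Zαc/n = 4.38 × 10^6 m/s
a = v²/r = (4.38 × 10^6)² / 5.29 × 10^-11 = 3.63 × 10^23 m/s²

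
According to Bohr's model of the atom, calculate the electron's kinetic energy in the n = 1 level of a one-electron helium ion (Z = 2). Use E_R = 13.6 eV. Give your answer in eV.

54.4 eV

For a Coulomb orbit the virial theorem gives K = −E_n.
E_n = −E_R·Z²/n², so K = E_R·Z²/n² = 13.6 × 2²/1² = 54.4 eV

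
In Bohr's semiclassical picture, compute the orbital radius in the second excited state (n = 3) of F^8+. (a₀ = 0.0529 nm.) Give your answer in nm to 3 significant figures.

0.0529 nm

r_n = n²a₀/Z = 3² × 0.0529 / 9
    = 9 × 0.0529 / 9 = 0.0529 nm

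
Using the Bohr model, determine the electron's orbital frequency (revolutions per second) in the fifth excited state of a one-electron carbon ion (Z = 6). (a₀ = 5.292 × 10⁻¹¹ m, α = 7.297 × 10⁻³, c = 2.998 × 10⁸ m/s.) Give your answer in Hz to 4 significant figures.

r = n²a₀/Z = 3.175 × 10⁻¹⁰ m, v = Zαc/n = 2.188 × 10⁶ m/s
f = v/(2πr) = 1.097 × 10¹⁵ Hz

1.097 × 10¹⁵ Hz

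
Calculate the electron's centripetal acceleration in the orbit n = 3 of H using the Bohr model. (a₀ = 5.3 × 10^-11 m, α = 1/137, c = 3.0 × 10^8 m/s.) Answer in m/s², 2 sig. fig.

1.1 × 10^21 m/s²

r = n²a₀/Z = 4.8 × 10^-10 m, v = Zαc/n = 7.3 × 10^5 m/s
a = v²/r = (7.3 × 10^5)² / 4.8 × 10^-10 = 1.1 × 10^21 m/s²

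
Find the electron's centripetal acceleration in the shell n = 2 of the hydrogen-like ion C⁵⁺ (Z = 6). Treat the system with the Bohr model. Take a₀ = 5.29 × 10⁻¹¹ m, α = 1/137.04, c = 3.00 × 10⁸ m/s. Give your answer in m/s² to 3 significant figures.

1.22 × 10²⁴ m/s²

r = n²a₀/Z = 3.53 × 10⁻¹¹ m, v = Zαc/n = 6.57 × 10⁶ m/s
a = v²/r = (6.57 × 10⁶)² / 3.53 × 10⁻¹¹ = 1.22 × 10²⁴ m/s²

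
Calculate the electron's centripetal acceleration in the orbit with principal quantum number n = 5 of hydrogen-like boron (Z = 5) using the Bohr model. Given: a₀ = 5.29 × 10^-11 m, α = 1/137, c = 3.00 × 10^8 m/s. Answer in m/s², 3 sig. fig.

r = n²a₀/Z = 2.64 × 10^-10 m, v = Zαc/n = 2.19 × 10^6 m/s
a = v²/r = (2.19 × 10^6)² / 2.64 × 10^-10 = 1.81 × 10^22 m/s²

1.81 × 10^22 m/s²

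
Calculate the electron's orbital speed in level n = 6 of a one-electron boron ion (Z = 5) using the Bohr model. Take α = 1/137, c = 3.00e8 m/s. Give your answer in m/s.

v_n = Zαc/n = 5 × 0.00730 × 3.00e8 / 6
    = 1.82e6 m/s

1.82e6 m/s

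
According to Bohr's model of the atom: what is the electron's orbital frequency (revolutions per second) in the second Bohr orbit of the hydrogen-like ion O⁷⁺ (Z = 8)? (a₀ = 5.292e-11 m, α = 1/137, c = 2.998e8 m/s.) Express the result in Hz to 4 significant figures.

r = n²a₀/Z = 2.646e-11 m, v = Zαc/n = 8.753e6 m/s
f = v/(2πr) = 5.265e16 Hz

5.265e16 Hz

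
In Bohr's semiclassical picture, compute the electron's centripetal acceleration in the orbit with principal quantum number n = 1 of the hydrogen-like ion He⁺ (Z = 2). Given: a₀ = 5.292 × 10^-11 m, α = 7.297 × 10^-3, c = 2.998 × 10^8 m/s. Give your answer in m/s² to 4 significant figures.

7.235 × 10^23 m/s²

r = n²a₀/Z = 2.646 × 10^-11 m, v = Zαc/n = 4.375 × 10^6 m/s
a = v²/r = (4.375 × 10^6)² / 2.646 × 10^-11 = 7.235 × 10^23 m/s²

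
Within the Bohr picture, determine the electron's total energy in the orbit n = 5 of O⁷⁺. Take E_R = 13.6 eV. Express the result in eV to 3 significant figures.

E_n = −E_R·Z²/n² = −13.6 × 8²/5² = -34.8 eV

-34.8 eV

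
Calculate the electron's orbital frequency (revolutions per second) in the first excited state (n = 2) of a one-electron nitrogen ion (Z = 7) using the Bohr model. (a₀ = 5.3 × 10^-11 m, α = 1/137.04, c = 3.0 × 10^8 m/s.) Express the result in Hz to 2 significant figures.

r = n²a₀/Z = 3.0 × 10^-11 m, v = Zαc/n = 7.7 × 10^6 m/s
f = v/(2πr) = 4.0 × 10^16 Hz

4.0 × 10^16 Hz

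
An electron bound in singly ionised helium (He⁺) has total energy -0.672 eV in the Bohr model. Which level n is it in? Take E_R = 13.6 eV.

9

E_n = −E_R Z²/n² ⇒ n² = E_R Z²/(−E_n) = 13.6 × 2² / 0.672 ≈ 80.95
n = 9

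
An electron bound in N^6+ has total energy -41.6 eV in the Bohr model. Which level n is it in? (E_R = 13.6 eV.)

E_n = −E_R Z²/n² ⇒ n² = E_R Z²/(−E_n) = 13.6 × 7² / 41.6 ≈ 16.02
n = 4

4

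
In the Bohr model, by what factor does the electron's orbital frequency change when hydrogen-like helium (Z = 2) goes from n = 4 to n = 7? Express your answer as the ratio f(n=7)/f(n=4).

f ∝ Z^2 · n^-3; with Z fixed, f ∝ n^-3.
f(n=7)/f(n=4) = (7/4)^-3 = 64/343

64/343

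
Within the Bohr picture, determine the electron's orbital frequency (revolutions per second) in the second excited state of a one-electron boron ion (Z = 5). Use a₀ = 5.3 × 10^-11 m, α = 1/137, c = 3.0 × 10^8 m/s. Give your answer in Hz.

r = n²a₀/Z = 9.5 × 10^-11 m, v = Zαc/n = 3.6 × 10^6 m/s
f = v/(2πr) = 6.1 × 10^15 Hz

6.1 × 10^15 Hz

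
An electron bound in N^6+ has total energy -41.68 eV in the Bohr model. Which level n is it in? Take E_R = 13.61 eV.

E_n = −E_R Z²/n² ⇒ n² = E_R Z²/(−E_n) = 13.61 × 7² / 41.68 ≈ 16.00
n = 4

4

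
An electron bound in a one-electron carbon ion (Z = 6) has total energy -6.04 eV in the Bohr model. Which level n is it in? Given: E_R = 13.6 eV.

9

E_n = −E_R Z²/n² ⇒ n² = E_R Z²/(−E_n) = 13.6 × 6² / 6.04 ≈ 81.06
n = 9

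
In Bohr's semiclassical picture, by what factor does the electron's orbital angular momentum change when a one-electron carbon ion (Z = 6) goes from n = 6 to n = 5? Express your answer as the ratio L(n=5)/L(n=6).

L = nℏ depends only on n, so L ∝ n.
L(n=5)/L(n=6) = (5/6)^1 = 5/6

5/6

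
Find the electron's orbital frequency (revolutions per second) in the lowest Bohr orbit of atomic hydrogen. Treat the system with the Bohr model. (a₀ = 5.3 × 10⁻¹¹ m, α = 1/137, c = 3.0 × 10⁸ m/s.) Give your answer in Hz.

r = n²a₀/Z = 5.3 × 10⁻¹¹ m, v = Zαc/n = 2.2 × 10⁶ m/s
f = v/(2πr) = 6.6 × 10¹⁵ Hz

6.6 × 10¹⁵ Hz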